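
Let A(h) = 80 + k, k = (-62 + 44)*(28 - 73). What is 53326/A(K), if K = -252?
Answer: 26663/445 ≈ 59.917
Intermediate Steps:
k = 810 (k = -18*(-45) = 810)
A(h) = 890 (A(h) = 80 + 810 = 890)
53326/A(K) = 53326/890 = 53326*(1/890) = 26663/445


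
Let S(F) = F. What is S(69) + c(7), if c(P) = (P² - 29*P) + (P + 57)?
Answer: -21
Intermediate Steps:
c(P) = 57 + P² - 28*P (c(P) = (P² - 29*P) + (57 + P) = 57 + P² - 28*P)
S(69) + c(7) = 69 + (57 + 7² - 28*7) = 69 + (57 + 49 - 196) = 69 - 90 = -21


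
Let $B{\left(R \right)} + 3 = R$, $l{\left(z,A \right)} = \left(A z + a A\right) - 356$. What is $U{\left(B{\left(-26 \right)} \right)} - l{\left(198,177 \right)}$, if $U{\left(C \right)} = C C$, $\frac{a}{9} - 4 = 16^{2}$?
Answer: $-448029$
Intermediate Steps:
$a = 2340$ ($a = 36 + 9 \cdot 16^{2} = 36 + 9 \cdot 256 = 36 + 2304 = 2340$)
$l{\left(z,A \right)} = -356 + 2340 A + A z$ ($l{\left(z,A \right)} = \left(A z + 2340 A\right) - 356 = \left(2340 A + A z\right) - 356 = -356 + 2340 A + A z$)
$B{\left(R \right)} = -3 + R$
$U{\left(C \right)} = C^{2}$
$U{\left(B{\left(-26 \right)} \right)} - l{\left(198,177 \right)} = \left(-3 - 26\right)^{2} - \left(-356 + 2340 \cdot 177 + 177 \cdot 198\right) = \left(-29\right)^{2} - \left(-356 + 414180 + 35046\right) = 841 - 448870 = -448029$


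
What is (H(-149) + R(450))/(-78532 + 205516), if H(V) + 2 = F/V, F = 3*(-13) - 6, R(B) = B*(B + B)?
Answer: 60344747/18920616 ≈ 3.1894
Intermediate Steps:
R(B) = 2*B² (R(B) = B*(2*B) = 2*B²)
F = -45 (F = -39 - 6 = -45)
H(V) = -2 - 45/V
(H(-149) + R(450))/(-78532 + 205516) = ((-2 - 45/(-149)) + 2*450²)/(-78532 + 205516) = ((-2 - 45*(-1/149)) + 2*202500)/126984 = ((-2 + 45/149) + 405000)*(1/126984) = (-253/149 + 405000)*(1/126984) = (60344747/149)*(1/126984) = 60344747/18920616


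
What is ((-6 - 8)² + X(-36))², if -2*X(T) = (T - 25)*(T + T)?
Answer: 4000000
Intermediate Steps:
X(T) = -T*(-25 + T) (X(T) = -(T - 25)*(T + T)/2 = -(-25 + T)*2*T/2 = -T*(-25 + T))
((-6 - 8)² + X(-36))² = ((-6 - 8)² - 36*(25 - 1*(-36)))² = ((-14)² - 36*(25 + 36))² = (196 - 36*61)² = (196 - 2196)² = (-2000)² = 4000000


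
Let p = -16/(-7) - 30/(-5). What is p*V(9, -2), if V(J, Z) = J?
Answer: 522/7 ≈ 74.571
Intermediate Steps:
p = 58/7 (p = -16*(-1/7) - 30*(-1/5) = 16/7 + 6 = 58/7 ≈ 8.2857)
p*V(9, -2) = (58/7)*9 = 522/7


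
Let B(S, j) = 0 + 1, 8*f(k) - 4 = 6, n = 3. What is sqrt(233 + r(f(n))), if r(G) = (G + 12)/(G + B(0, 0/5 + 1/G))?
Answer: 5*sqrt(86)/3 ≈ 15.456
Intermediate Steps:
f(k) = 5/4 (f(k) = 1/2 + (1/8)*6 = 1/2 + 3/4 = 5/4)
B(S, j) = 1
r(G) = (12 + G)/(1 + G) (r(G) = (G + 12)/(G + 1) = (12 + G)/(1 + G))
sqrt(233 + r(f(n))) = sqrt(233 + (12 + 5/4)/(1 + 5/4)) = sqrt(233 + (53/4)/(9/4)) = sqrt(233 + (4/9)*(53/4)) = sqrt(233 + 53/9) = sqrt(2150/9) = 5*sqrt(86)/3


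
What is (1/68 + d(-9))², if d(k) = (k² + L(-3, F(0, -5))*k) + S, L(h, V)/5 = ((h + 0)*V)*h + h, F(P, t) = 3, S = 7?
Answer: 4550177025/4624 ≈ 9.8404e+5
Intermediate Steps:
L(h, V) = 5*h + 5*V*h² (L(h, V) = 5*(((h + 0)*V)*h + h) = 5*((h*V)*h + h) = 5*((V*h)*h + h) = 5*(V*h² + h) = 5*(h + V*h²) = 5*h + 5*V*h²)
d(k) = 7 + k² + 120*k (d(k) = (k² + (5*(-3)*(1 + 3*(-3)))*k) + 7 = (k² + (5*(-3)*(1 - 9))*k) + 7 = (k² + (5*(-3)*(-8))*k) + 7 = (k² + 120*k) + 7 = 7 + k² + 120*k)
(1/68 + d(-9))² = (1/68 + (7 + (-9)² + 120*(-9)))² = (1/68 + (7 + 81 - 1080))² = (1/68 - 992)² = (-67455/68)² = 4550177025/4624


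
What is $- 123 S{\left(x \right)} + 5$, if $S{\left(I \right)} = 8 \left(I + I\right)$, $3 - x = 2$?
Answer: $-1963$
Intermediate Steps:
$x = 1$ ($x = 3 - 2 = 1$)
$S{\left(I \right)} = 16 I$ ($S{\left(I \right)} = 8 \cdot 2 I = 16 I$)
$- 123 S{\left(x \right)} + 5 = - 123 \cdot 16 \cdot 1 + 5 = \left(-123\right) 16 + 5 = -1968 + 5 = -1963$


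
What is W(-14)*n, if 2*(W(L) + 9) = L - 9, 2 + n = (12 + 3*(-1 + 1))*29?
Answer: -7093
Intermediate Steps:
n = 346 (n = -2 + (12 + 3*(-1 + 1))*29 = -2 + (12 + 3*0)*29 = -2 + (12 + 0)*29 = -2 + 12*29 = -2 + 348 = 346)
W(L) = -27/2 + L/2 (W(L) = -9 + (L - 9)/2 = -9 + (-9 + L)/2 = -9 + (-9/2 + L/2) = -27/2 + L/2)
W(-14)*n = (-27/2 + (½)*(-14))*346 = (-27/2 - 7)*346 = -41/2*346 = -7093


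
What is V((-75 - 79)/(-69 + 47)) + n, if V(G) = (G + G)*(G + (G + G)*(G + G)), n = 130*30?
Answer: 6742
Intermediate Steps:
n = 3900
V(G) = 2*G*(G + 4*G²) (V(G) = (2*G)*(G + (2*G)*(2*G)) = (2*G)*(G + 4*G²) = 2*G*(G + 4*G²))
V((-75 - 79)/(-69 + 47)) + n = ((-75 - 79)/(-69 + 47))²*(2 + 8*((-75 - 79)/(-69 + 47))) + 3900 = (-154/(-22))²*(2 + 8*(-154/(-22))) + 3900 = (-154*(-1/22))²*(2 + 8*(-154*(-1/22))) + 3900 = 7²*(2 + 8*7) + 3900 = 49*(2 + 56) + 3900 = 49*58 + 3900 = 2842 + 3900 = 6742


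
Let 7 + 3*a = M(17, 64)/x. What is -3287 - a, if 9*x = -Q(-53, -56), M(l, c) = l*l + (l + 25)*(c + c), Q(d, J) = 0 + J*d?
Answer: -29195687/8904 ≈ -3278.9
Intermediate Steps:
Q(d, J) = J*d
M(l, c) = l² + 2*c*(25 + l) (M(l, c) = l² + (25 + l)*(2*c) = l² + 2*c*(25 + l))
x = -2968/9 (x = (-(-56)*(-53))/9 = (-1*2968)/9 = (⅑)*(-2968) = -2968/9 ≈ -329.78)
a = -71761/8904 (a = -7/3 + ((17² + 50*64 + 2*64*17)/(-2968/9))/3 = -7/3 + ((289 + 3200 + 2176)*(-9/2968))/3 = -7/3 + (5665*(-9/2968))/3 = -7/3 + (⅓)*(-50985/2968) = -7/3 - 16995/2968 = -71761/8904 ≈ -8.0594)
-3287 - a = -3287 - 1*(-71761/8904) = -3287 + 71761/8904 = -29195687/8904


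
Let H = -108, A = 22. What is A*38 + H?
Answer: 728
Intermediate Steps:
A*38 + H = 22*38 - 108 = 836 - 108 = 728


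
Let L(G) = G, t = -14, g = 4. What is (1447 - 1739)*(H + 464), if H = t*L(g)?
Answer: -119136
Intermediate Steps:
H = -56 (H = -14*4 = -56)
(1447 - 1739)*(H + 464) = (1447 - 1739)*(-56 + 464) = -292*408 = -119136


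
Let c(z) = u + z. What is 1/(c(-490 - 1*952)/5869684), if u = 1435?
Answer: -5869684/7 ≈ -8.3853e+5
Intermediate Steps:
c(z) = 1435 + z
1/(c(-490 - 1*952)/5869684) = 1/((1435 + (-490 - 1*952))/5869684) = 1/((1435 + (-490 - 952))*(1/5869684)) = 1/((1435 - 1442)*(1/5869684)) = 1/(-7*1/5869684) = 1/(-7/5869684) = -5869684/7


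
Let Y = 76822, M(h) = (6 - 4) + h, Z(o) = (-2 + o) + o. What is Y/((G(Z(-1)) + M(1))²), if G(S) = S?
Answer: 76822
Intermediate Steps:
Z(o) = -2 + 2*o
M(h) = 2 + h
Y/((G(Z(-1)) + M(1))²) = 76822/(((-2 + 2*(-1)) + (2 + 1))²) = 76822/(((-2 - 2) + 3)²) = 76822/((-4 + 3)²) = 76822/((-1)²) = 76822/1 = 76822*1 = 76822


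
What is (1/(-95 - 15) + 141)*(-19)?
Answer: -294671/110 ≈ -2678.8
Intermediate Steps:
(1/(-95 - 15) + 141)*(-19) = (1/(-110) + 141)*(-19) = (-1/110 + 141)*(-19) = (15509/110)*(-19) = -294671/110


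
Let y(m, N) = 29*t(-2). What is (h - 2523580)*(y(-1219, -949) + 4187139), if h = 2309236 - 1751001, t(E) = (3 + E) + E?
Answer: -8229115702950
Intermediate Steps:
t(E) = 3 + 2*E
y(m, N) = -29 (y(m, N) = 29*(3 + 2*(-2)) = 29*(3 - 4) = 29*(-1) = -29)
h = 558235
(h - 2523580)*(y(-1219, -949) + 4187139) = (558235 - 2523580)*(-29 + 4187139) = -1965345*4187110 = -8229115702950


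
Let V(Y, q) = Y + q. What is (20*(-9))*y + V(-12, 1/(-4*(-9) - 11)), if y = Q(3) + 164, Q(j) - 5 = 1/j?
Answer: -762299/25 ≈ -30492.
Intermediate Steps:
Q(j) = 5 + 1/j
y = 508/3 (y = (5 + 1/3) + 164 = 16/3 + 164 = 508/3 ≈ 169.33)
(20*(-9))*y + V(-12, 1/(-4*(-9) - 11)) = (20*(-9))*(508/3) + (-12 + 1/(-4*(-9) - 11)) = -180*508/3 + (-12 + 1/(36 - 11)) = -30480 + (-12 + 1/25) = -30480 - 299/25 = -762299/25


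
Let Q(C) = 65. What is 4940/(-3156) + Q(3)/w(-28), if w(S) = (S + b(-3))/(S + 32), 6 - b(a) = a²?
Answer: -243425/24459 ≈ -9.9524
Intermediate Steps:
b(a) = 6 - a²
w(S) = (-3 + S)/(32 + S) (w(S) = (S + (6 - 1*(-3)²))/(S + 32) = (S + (6 - 1*9))/(32 + S) = (S + (6 - 9))/(32 + S) = (S - 3)/(32 + S) = (-3 + S)/(32 + S))
4940/(-3156) + Q(3)/w(-28) = 4940/(-3156) + 65/(((-3 - 28)/(32 - 28))) = 4940*(-1/3156) + 65/((-31/4)) = -1235/789 + 65/(((¼)*(-31))) = -1235/789 + 65/(-31/4) = -1235/789 + 65*(-4/31) = -1235/789 - 260/31 = -243425/24459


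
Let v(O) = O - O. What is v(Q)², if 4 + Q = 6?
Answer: 0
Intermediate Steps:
Q = 2 (Q = -4 + 6 = 2)
v(O) = 0
v(Q)² = 0² = 0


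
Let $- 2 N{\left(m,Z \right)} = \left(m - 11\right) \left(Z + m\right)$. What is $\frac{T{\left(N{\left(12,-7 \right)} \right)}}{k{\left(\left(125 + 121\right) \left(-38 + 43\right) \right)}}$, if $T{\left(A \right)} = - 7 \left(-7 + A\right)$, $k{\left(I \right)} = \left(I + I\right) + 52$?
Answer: $\frac{133}{5024} \approx 0.026473$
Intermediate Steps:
$N{\left(m,Z \right)} = - \frac{\left(-11 + m\right) \left(Z + m\right)}{2}$ ($N{\left(m,Z \right)} = - \frac{\left(m - 11\right) \left(Z + m\right)}{2} = - \frac{\left(-11 + m\right) \left(Z + m\right)}{2}$)
$k{\left(I \right)} = 52 + 2 I$ ($k{\left(I \right)} = 2 I + 52 = 52 + 2 I$)
$T{\left(A \right)} = 49 - 7 A$
$\frac{T{\left(N{\left(12,-7 \right)} \right)}}{k{\left(\left(125 + 121\right) \left(-38 + 43\right) \right)}} = \frac{49 - 7 \left(- \frac{12^{2}}{2} + \frac{11}{2} \left(-7\right) + \frac{11}{2} \cdot 12 - \left(- \frac{7}{2}\right) 12\right)}{52 + 2 \left(125 + 121\right) \left(-38 + 43\right)} = \frac{49 - 7 \left(\left(- \frac{1}{2}\right) 144 - \frac{77}{2} + 66 + 42\right)}{52 + 2 \cdot 246 \cdot 5} = \frac{49 - 7 \left(-72 - \frac{77}{2} + 66 + 42\right)}{52 + 2 \cdot 1230} = \frac{49 - - \frac{35}{2}}{52 + 2460} = \frac{49 + \frac{35}{2}}{2512} = \frac{133}{2} \cdot \frac{1}{2512} = \frac{133}{5024}$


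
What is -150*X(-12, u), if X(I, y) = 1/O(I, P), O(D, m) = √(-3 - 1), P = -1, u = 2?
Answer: 75*I ≈ 75.0*I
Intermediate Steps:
O(D, m) = 2*I (O(D, m) = √(-4) = 2*I)
X(I, y) = -I/2 (X(I, y) = 1/(2*I) = -I/2)
-150*X(-12, u) = -(-75)*I = 75*I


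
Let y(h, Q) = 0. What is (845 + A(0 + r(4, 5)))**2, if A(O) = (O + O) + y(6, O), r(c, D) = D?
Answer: 731025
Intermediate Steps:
A(O) = 2*O (A(O) = (O + O) + 0 = 2*O + 0 = 2*O)
(845 + A(0 + r(4, 5)))**2 = (845 + 2*(0 + 5))**2 = (845 + 2*5)**2 = (845 + 10)**2 = 855**2 = 731025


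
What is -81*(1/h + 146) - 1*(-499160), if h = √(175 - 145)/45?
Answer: 487334 - 243*√30/2 ≈ 4.8667e+5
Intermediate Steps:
h = √30/45 (h = √30*(1/45) = √30/45 ≈ 0.12172)
-81*(1/h + 146) - 1*(-499160) = -81*(1/(√30/45) + 146) - 1*(-499160) = -81*(3*√30/2 + 146) + 499160 = -81*(146 + 3*√30/2) + 499160 = (-11826 - 243*√30/2) + 499160 = 487334 - 243*√30/2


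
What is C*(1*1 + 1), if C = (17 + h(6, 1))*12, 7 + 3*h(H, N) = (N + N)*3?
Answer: 400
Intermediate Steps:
h(H, N) = -7/3 + 2*N (h(H, N) = -7/3 + ((N + N)*3)/3 = -7/3 + ((2*N)*3)/3 = -7/3 + (6*N)/3 = -7/3 + 2*N)
C = 200 (C = (17 + (-7/3 + 2*1))*12 = (17 + (-7/3 + 2))*12 = (17 - 1/3)*12 = (50/3)*12 = 200)
C*(1*1 + 1) = 200*(1*1 + 1) = 200*(1 + 1) = 200*2 = 400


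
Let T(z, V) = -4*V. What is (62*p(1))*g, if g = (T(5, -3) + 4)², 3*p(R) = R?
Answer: 15872/3 ≈ 5290.7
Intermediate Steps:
p(R) = R/3
g = 256 (g = (-4*(-3) + 4)² = (12 + 4)² = 16² = 256)
(62*p(1))*g = (62*((⅓)*1))*256 = (62*(⅓))*256 = (62/3)*256 = 15872/3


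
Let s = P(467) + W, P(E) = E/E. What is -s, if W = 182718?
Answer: -182719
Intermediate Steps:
P(E) = 1
s = 182719 (s = 1 + 182718 = 182719)
-s = -1*182719 = -182719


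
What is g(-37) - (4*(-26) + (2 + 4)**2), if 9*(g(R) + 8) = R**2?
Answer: 1909/9 ≈ 212.11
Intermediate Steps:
g(R) = -8 + R**2/9
g(-37) - (4*(-26) + (2 + 4)**2) = (-8 + (1/9)*(-37)**2) - (4*(-26) + (2 + 4)**2) = (-8 + (1/9)*1369) - (-104 + 6**2) = (-8 + 1369/9) - (-104 + 36) = 1297/9 - 1*(-68) = 1297/9 + 68 = 1909/9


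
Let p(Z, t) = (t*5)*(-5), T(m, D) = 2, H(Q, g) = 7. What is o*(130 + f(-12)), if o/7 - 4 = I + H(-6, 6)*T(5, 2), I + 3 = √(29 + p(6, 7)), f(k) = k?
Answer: 12390 + 826*I*√146 ≈ 12390.0 + 9980.6*I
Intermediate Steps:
p(Z, t) = -25*t (p(Z, t) = (5*t)*(-5) = -25*t)
I = -3 + I*√146 (I = -3 + √(29 - 25*7) = -3 + √(29 - 175) = -3 + √(-146) = -3 + I*√146 ≈ -3.0 + 12.083*I)
o = 105 + 7*I*√146 (o = 28 + 7*((-3 + I*√146) + 7*2) = 28 + 7*((-3 + I*√146) + 14) = 28 + 7*(11 + I*√146) = 28 + (77 + 7*I*√146) = 105 + 7*I*√146 ≈ 105.0 + 84.581*I)
o*(130 + f(-12)) = (105 + 7*I*√146)*(130 - 12) = (105 + 7*I*√146)*118 = 12390 + 826*I*√146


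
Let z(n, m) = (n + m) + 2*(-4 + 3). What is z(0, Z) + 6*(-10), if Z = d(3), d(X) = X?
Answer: -59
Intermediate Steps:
Z = 3
z(n, m) = -2 + m + n (z(n, m) = (m + n) + 2*(-1) = (m + n) - 2 = -2 + m + n)
z(0, Z) + 6*(-10) = (-2 + 3 + 0) + 6*(-10) = 1 - 60 = -59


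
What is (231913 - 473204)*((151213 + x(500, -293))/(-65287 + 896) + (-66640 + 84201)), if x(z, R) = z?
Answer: -272808101781658/64391 ≈ -4.2367e+9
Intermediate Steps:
(231913 - 473204)*((151213 + x(500, -293))/(-65287 + 896) + (-66640 + 84201)) = (231913 - 473204)*((151213 + 500)/(-65287 + 896) + (-66640 + 84201)) = -241291*(151713/(-64391) + 17561) = -241291*(151713*(-1/64391) + 17561) = -241291*(-151713/64391 + 17561) = -241291*1130618638/64391 = -272808101781658/64391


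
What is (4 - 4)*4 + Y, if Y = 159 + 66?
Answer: 225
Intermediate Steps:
Y = 225
(4 - 4)*4 + Y = (4 - 4)*4 + 225 = 0*4 + 225 = 0 + 225 = 225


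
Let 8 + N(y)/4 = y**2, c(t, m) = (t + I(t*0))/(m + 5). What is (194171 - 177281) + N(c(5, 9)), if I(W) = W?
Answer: 826067/49 ≈ 16859.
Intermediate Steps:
c(t, m) = t/(5 + m) (c(t, m) = (t + t*0)/(m + 5) = (t + 0)/(5 + m) = t/(5 + m))
N(y) = -32 + 4*y**2
(194171 - 177281) + N(c(5, 9)) = (194171 - 177281) + (-32 + 4*(5/(5 + 9))**2) = 16890 + (-32 + 4*(5/14)**2) = 16890 + (-32 + 4*(25/196)) = 16890 + (-32 + 25/49) = 16890 - 1543/49 = 826067/49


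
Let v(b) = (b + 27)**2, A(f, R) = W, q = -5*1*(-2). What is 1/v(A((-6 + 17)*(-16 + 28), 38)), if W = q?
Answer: 1/1369 ≈ 0.00073046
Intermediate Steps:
q = 10 (q = -5*(-2) = 10)
W = 10
A(f, R) = 10
v(b) = (27 + b)**2
1/v(A((-6 + 17)*(-16 + 28), 38)) = 1/((27 + 10)**2) = 1/(37**2) = 1/1369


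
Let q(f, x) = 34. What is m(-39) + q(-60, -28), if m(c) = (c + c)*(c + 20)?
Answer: 1516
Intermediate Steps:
m(c) = 2*c*(20 + c) (m(c) = (2*c)*(20 + c) = 2*c*(20 + c))
m(-39) + q(-60, -28) = 2*(-39)*(20 - 39) + 34 = 2*(-39)*(-19) + 34 = 1482 + 34 = 1516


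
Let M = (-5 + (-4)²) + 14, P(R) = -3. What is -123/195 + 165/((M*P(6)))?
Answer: -184/65 ≈ -2.8308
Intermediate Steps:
M = 25 (M = (-5 + 16) + 14 = 11 + 14 = 25)
-123/195 + 165/((M*P(6))) = -123/195 + 165/((25*(-3))) = -123*1/195 + 165/(-75) = -41/65 + 165*(-1/75) = -41/65 - 11/5 = -184/65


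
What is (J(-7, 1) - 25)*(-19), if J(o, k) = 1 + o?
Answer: 589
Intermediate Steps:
(J(-7, 1) - 25)*(-19) = ((1 - 7) - 25)*(-19) = (-6 - 25)*(-19) = -31*(-19) = 589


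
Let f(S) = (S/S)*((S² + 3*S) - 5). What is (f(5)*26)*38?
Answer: 34580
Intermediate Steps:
f(S) = -5 + S² + 3*S (f(S) = 1*(-5 + S² + 3*S) = -5 + S² + 3*S)
(f(5)*26)*38 = ((-5 + 5² + 3*5)*26)*38 = ((-5 + 25 + 15)*26)*38 = (35*26)*38 = 910*38 = 34580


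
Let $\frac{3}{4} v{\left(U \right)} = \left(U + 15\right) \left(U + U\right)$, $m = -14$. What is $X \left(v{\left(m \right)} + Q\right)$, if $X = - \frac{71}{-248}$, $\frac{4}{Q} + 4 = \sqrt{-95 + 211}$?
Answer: $- \frac{49487}{4650} + \frac{71 \sqrt{29}}{3100} \approx -10.519$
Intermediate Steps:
$v{\left(U \right)} = \frac{8 U \left(15 + U\right)}{3}$ ($v{\left(U \right)} = \frac{4 \left(U + 15\right) \left(U + U\right)}{3} = \frac{4 \left(15 + U\right) 2 U}{3} = \frac{4 \cdot 2 U \left(15 + U\right)}{3} = \frac{8 U \left(15 + U\right)}{3}$)
$Q = \frac{4}{-4 + 2 \sqrt{29}}$ ($Q = \frac{4}{-4 + \sqrt{-95 + 211}} = \frac{4}{-4 + \sqrt{116}} = \frac{4}{-4 + 2 \sqrt{29}} \approx 0.59081$)
$X = \frac{71}{248}$ ($X = \left(-71\right) \left(- \frac{1}{248}\right) = \frac{71}{248} \approx 0.28629$)
$X \left(v{\left(m \right)} + Q\right) = \frac{71 \left(\frac{8}{3} \left(-14\right) \left(15 - 14\right) + \left(\frac{4}{25} + \frac{2 \sqrt{29}}{25}\right)\right)}{248} = \frac{71 \left(\frac{8}{3} \left(-14\right) 1 + \left(\frac{4}{25} + \frac{2 \sqrt{29}}{25}\right)\right)}{248} = \frac{71 \left(- \frac{112}{3} + \left(\frac{4}{25} + \frac{2 \sqrt{29}}{25}\right)\right)}{248} = \frac{71 \left(- \frac{2788}{75} + \frac{2 \sqrt{29}}{25}\right)}{248} = - \frac{49487}{4650} + \frac{71 \sqrt{29}}{3100}$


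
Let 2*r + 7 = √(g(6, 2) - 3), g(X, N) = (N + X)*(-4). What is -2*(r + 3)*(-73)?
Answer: -73 + 73*I*√35 ≈ -73.0 + 431.87*I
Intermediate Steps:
g(X, N) = -4*N - 4*X
r = -7/2 + I*√35/2 (r = -7/2 + √((-4*2 - 4*6) - 3)/2 = -7/2 + √((-8 - 24) - 3)/2 = -7/2 + √(-32 - 3)/2 = -7/2 + √(-35)/2 = -7/2 + (I*√35)/2 = -7/2 + I*√35/2 ≈ -3.5 + 2.958*I)
-2*(r + 3)*(-73) = -2*((-7/2 + I*√35/2) + 3)*(-73) = -2*(-½ + I*√35/2)*(-73) = (1 - I*√35)*(-73) = -73 + 73*I*√35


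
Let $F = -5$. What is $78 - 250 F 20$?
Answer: $25078$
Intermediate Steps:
$78 - 250 F 20 = 78 - 250 \left(\left(-5\right) 20\right) = 78 - -25000 = 78 + 25000 = 25078$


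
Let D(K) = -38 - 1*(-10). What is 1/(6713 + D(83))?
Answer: 1/6685 ≈ 0.00014959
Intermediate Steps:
D(K) = -28 (D(K) = -38 + 10 = -28)
1/(6713 + D(83)) = 1/(6713 - 28) = 1/6685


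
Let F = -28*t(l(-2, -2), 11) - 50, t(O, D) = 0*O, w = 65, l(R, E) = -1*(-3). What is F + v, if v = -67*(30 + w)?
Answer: -6415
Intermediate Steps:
l(R, E) = 3
t(O, D) = 0
F = -50 (F = -28*0 - 50 = 0 - 50 = -50)
v = -6365 (v = -67*(30 + 65) = -67*95 = -6365)
F + v = -50 - 6365 = -6415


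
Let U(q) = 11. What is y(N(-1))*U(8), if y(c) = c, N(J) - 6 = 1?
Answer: 77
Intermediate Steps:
N(J) = 7 (N(J) = 6 + 1 = 7)
y(N(-1))*U(8) = 7*11 = 77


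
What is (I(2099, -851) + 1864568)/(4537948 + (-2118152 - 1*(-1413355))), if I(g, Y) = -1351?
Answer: 1863217/3833151 ≈ 0.48608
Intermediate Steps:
(I(2099, -851) + 1864568)/(4537948 + (-2118152 - 1*(-1413355))) = (-1351 + 1864568)/(4537948 + (-2118152 - 1*(-1413355))) = 1863217/(4537948 + (-2118152 + 1413355)) = 1863217/(4537948 - 704797) = 1863217/3833151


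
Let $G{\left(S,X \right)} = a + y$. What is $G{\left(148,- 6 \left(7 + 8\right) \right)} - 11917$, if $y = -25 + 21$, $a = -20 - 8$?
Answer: $-11949$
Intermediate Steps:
$a = -28$ ($a = -20 - 8 = -28$)
$y = -4$
$G{\left(S,X \right)} = -32$ ($G{\left(S,X \right)} = -28 - 4 = -32$)
$G{\left(148,- 6 \left(7 + 8\right) \right)} - 11917 = -32 - 11917 = -11949$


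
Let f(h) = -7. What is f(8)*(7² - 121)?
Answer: 504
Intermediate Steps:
f(8)*(7² - 121) = -7*(7² - 121) = -7*(49 - 121) = -7*(-72) = 504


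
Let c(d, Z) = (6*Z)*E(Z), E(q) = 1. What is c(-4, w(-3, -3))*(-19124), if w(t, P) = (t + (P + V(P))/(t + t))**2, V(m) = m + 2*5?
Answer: -4628008/3 ≈ -1.5427e+6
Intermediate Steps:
V(m) = 10 + m (V(m) = m + 10 = 10 + m)
w(t, P) = (t + (10 + 2*P)/(2*t))**2 (w(t, P) = (t + (P + (10 + P))/(t + t))**2 = (t + (10 + 2*P)/((2*t)))**2 = (t + (10 + 2*P)*(1/(2*t)))**2 = (t + (10 + 2*P)/(2*t))**2)
c(d, Z) = 6*Z (c(d, Z) = (6*Z)*1 = 6*Z)
c(-4, w(-3, -3))*(-19124) = (6*((5 - 3 + (-3)**2)**2/(-3)**2))*(-19124) = (6*((5 - 3 + 9)**2/9))*(-19124) = (6*((1/9)*11**2))*(-19124) = (6*((1/9)*121))*(-19124) = (6*(121/9))*(-19124) = (242/3)*(-19124) = -4628008/3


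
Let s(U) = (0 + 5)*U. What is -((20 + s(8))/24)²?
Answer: -25/4 ≈ -6.2500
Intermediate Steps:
s(U) = 5*U
-((20 + s(8))/24)² = -((20 + 5*8)/24)² = -((20 + 40)*(1/24))² = -(60*(1/24))² = -(5/2)² = -1*25/4 = -25/4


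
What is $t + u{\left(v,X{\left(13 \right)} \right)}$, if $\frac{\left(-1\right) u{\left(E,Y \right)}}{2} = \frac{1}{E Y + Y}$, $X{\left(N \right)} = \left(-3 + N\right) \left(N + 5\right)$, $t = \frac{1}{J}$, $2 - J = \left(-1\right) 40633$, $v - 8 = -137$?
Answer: $\frac{1159}{10402560} \approx 0.00011141$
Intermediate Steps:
$v = -129$ ($v = 8 - 137 = -129$)
$J = 40635$ ($J = 2 - \left(-1\right) 40633 = 2 - -40633 = 2 + 40633 = 40635$)
$t = \frac{1}{40635} \approx 2.4609 \cdot 10^{-5}$
$X{\left(N \right)} = \left(-3 + N\right) \left(5 + N\right)$
$u{\left(E,Y \right)} = - \frac{2}{Y + E Y}$ ($u{\left(E,Y \right)} = - \frac{2}{E Y + Y} = - \frac{2}{Y + E Y}$)
$t + u{\left(v,X{\left(13 \right)} \right)} = \frac{1}{40635} - \frac{2}{\left(-15 + 13^{2} + 2 \cdot 13\right) \left(1 - 129\right)} = \frac{1}{40635} - \frac{2}{\left(-15 + 169 + 26\right) \left(-128\right)} = \frac{1}{40635} - 2 \cdot \frac{1}{180} \left(- \frac{1}{128}\right) = \frac{1}{40635} - \frac{1}{90} \left(- \frac{1}{128}\right) = \frac{1}{40635} + \frac{1}{11520} = \frac{1159}{10402560}$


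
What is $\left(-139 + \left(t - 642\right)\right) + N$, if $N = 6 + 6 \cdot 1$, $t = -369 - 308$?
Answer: $-1446$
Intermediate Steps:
$t = -677$ ($t = -369 - 308 = -677$)
$N = 12$ ($N = 6 + 6 = 12$)
$\left(-139 + \left(t - 642\right)\right) + N = \left(-139 - 1319\right) + 12 = -1458 + 12 = -1446$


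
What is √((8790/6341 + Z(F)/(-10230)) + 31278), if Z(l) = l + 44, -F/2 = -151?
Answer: √32905200040562852805/32434215 ≈ 176.86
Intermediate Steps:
F = 302 (F = -2*(-151) = 302)
Z(l) = 44 + l
√((8790/6341 + Z(F)/(-10230)) + 31278) = √((8790/6341 + (44 + 302)/(-10230)) + 31278) = √((8790*(1/6341) + 346*(-1/10230)) + 31278) = √((8790/6341 - 173/5115) + 31278) = √(43863857/32434215 + 31278) = √(1014521240627/32434215) = √32905200040562852805/32434215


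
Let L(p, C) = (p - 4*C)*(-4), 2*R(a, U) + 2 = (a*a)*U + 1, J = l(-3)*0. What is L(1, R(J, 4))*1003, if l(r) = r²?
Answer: -12036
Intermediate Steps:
J = 0 (J = (-3)²*0 = 9*0 = 0)
R(a, U) = -½ + U*a²/2 (R(a, U) = -1 + ((a*a)*U + 1)/2 = -1 + (a²*U + 1)/2 = -1 + (U*a² + 1)/2 = -1 + (1 + U*a²)/2 = -1 + (½ + U*a²/2) = -½ + U*a²/2)
L(p, C) = -4*p + 16*C
L(1, R(J, 4))*1003 = (-4*1 + 16*(-½ + (½)*4*0²))*1003 = (-4 + 16*(-½ + (½)*4*0))*1003 = (-4 + 16*(-½ + 0))*1003 = (-4 + 16*(-½))*1003 = (-4 - 8)*1003 = -12*1003 = -12036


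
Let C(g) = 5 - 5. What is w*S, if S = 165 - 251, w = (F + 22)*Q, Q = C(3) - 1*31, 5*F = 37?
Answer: 391902/5 ≈ 78380.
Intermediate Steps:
C(g) = 0
F = 37/5 (F = (1/5)*37 = 37/5 ≈ 7.4000)
Q = -31 (Q = 0 - 1*31 = 0 - 31 = -31)
w = -4557/5 (w = (37/5 + 22)*(-31) = (147/5)*(-31) = -4557/5 ≈ -911.40)
S = -86
w*S = -4557/5*(-86) = 391902/5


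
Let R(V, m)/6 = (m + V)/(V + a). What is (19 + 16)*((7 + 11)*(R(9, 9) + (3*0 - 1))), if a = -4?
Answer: 12978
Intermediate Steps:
R(V, m) = 6*(V + m)/(-4 + V) (R(V, m) = 6*((m + V)/(V - 4)) = 6*((V + m)/(-4 + V)) = 6*(V + m)/(-4 + V))
(19 + 16)*((7 + 11)*(R(9, 9) + (3*0 - 1))) = (19 + 16)*((7 + 11)*(6*(9 + 9)/(-4 + 9) + (3*0 - 1))) = 35*(18*(6*18/5 + (0 - 1))) = 35*(18*(6*(⅕)*18 - 1)) = 35*(18*(108/5 - 1)) = 35*(18*(103/5)) = 35*(1854/5) = 12978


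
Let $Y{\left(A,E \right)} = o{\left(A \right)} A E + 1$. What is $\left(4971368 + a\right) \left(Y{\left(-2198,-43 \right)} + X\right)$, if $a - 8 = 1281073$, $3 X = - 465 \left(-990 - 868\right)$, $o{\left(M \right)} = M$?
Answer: $-1297094185559669$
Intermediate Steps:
$X = 287990$ ($X = \frac{\left(-465\right) \left(-990 - 868\right)}{3} = \frac{\left(-465\right) \left(-1858\right)}{3} = \frac{1}{3} \cdot 863970 = 287990$)
$Y{\left(A,E \right)} = 1 + E A^{2}$ ($Y{\left(A,E \right)} = A A E + 1 = A^{2} E + 1 = E A^{2} + 1 = 1 + E A^{2}$)
$a = 1281081$ ($a = 8 + 1281073 = 1281081$)
$\left(4971368 + a\right) \left(Y{\left(-2198,-43 \right)} + X\right) = \left(4971368 + 1281081\right) \left(\left(1 - 43 \left(-2198\right)^{2}\right) + 287990\right) = 6252449 \left(\left(1 - 207741772\right) + 287990\right) = 6252449 \left(-207741771 + 287990\right) = 6252449 \left(-207453781\right) = -1297094185559669$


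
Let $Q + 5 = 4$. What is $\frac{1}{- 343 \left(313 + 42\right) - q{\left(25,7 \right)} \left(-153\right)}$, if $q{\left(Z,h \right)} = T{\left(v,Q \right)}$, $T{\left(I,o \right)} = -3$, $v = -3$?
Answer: $- \frac{1}{122224} \approx -8.1817 \cdot 10^{-6}$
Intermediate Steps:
$Q = -1$ ($Q = -5 + 4 = -1$)
$q{\left(Z,h \right)} = -3$
$\frac{1}{- 343 \left(313 + 42\right) - q{\left(25,7 \right)} \left(-153\right)} = \frac{1}{- 343 \left(313 + 42\right) - \left(-3\right) \left(-153\right)} = \frac{1}{\left(-343\right) 355 - 459} = \frac{1}{-121765 - 459} = \frac{1}{-122224} = - \frac{1}{122224}$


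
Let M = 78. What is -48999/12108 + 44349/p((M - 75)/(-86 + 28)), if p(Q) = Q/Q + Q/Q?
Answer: 89479949/4036 ≈ 22170.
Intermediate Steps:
p(Q) = 2 (p(Q) = 1 + 1 = 2)
-48999/12108 + 44349/p((M - 75)/(-86 + 28)) = -48999/12108 + 44349/2 = -48999*1/12108 + 44349*(1/2) = -16333/4036 + 44349/2 = 89479949/4036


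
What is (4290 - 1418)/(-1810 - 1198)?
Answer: -359/376 ≈ -0.95479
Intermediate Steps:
(4290 - 1418)/(-1810 - 1198) = 2872/(-3008) = 2872*(-1/3008) = -359/376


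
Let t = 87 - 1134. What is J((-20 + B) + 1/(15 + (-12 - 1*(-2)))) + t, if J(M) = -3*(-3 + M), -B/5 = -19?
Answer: -6318/5 ≈ -1263.6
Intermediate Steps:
B = 95 (B = -5*(-19) = 95)
t = -1047
J(M) = 9 - 3*M
J((-20 + B) + 1/(15 + (-12 - 1*(-2)))) + t = (9 - 3*((-20 + 95) + 1/(15 + (-12 - 1*(-2))))) - 1047 = (9 - 3*(75 + 1/(15 + (-12 + 2)))) - 1047 = (9 - 3*(75 + 1/(15 - 10))) - 1047 = (9 - 3*(75 + 1/5)) - 1047 = (9 - 3*(75 + ⅕)) - 1047 = (9 - 3*376/5) - 1047 = (9 - 1128/5) - 1047 = -1083/5 - 1047 = -6318/5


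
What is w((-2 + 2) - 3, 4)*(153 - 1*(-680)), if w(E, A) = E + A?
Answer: 833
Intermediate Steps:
w(E, A) = A + E
w((-2 + 2) - 3, 4)*(153 - 1*(-680)) = (4 + ((-2 + 2) - 3))*(153 - 1*(-680)) = (4 + (0 - 3))*(153 + 680) = (4 - 3)*833 = 1*833 = 833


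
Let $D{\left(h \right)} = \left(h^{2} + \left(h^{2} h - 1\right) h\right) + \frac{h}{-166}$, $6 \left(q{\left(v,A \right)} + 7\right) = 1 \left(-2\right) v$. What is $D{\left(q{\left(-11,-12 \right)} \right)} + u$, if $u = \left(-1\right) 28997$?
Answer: $- \frac{194019586}{6723} \approx -28859.0$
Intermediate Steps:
$q{\left(v,A \right)} = -7 - \frac{v}{3}$ ($q{\left(v,A \right)} = -7 + \frac{1 \left(-2\right) v}{6} = -7 + \frac{\left(-2\right) v}{6} = -7 - \frac{v}{3}$)
$u = -28997$
$D{\left(h \right)} = h^{2} - \frac{h}{166} + h \left(-1 + h^{3}\right)$ ($D{\left(h \right)} = \left(h^{2} + \left(h^{3} - 1\right) h\right) + h \left(- \frac{1}{166}\right) = \left(h^{2} + \left(-1 + h^{3}\right) h\right) - \frac{h}{166} = \left(h^{2} + h \left(-1 + h^{3}\right)\right) - \frac{h}{166} = h^{2} - \frac{h}{166} + h \left(-1 + h^{3}\right)$)
$D{\left(q{\left(-11,-12 \right)} \right)} + u = \left(-7 - - \frac{11}{3}\right) \left(- \frac{167}{166} - \frac{10}{3} + \left(-7 - - \frac{11}{3}\right)^{3}\right) - 28997 = \left(-7 + \frac{11}{3}\right) \left(- \frac{167}{166} + \left(-7 + \frac{11}{3}\right) + \left(-7 + \frac{11}{3}\right)^{3}\right) - 28997 = - \frac{10 \left(- \frac{167}{166} - \frac{10}{3} + \left(- \frac{10}{3}\right)^{3}\right)}{3} - 28997 = - \frac{10 \left(- \frac{167}{166} - \frac{10}{3} - \frac{1000}{27}\right)}{3} - 28997 = \left(- \frac{10}{3}\right) \left(- \frac{185449}{4482}\right) - 28997 = \frac{927245}{6723} - 28997 = - \frac{194019586}{6723}$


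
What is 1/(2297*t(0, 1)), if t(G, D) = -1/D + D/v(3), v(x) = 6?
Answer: -6/11485 ≈ -0.00052242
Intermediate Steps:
t(G, D) = -1/D + D/6
1/(2297*t(0, 1)) = 1/(2297*(-1/1 + (⅙)*1)) = 1/(2297*(-1*1 + ⅙)) = 1/(2297*(-1 + ⅙)) = 1/(2297*(-⅚)) = 1/(-11485/6) = -6/11485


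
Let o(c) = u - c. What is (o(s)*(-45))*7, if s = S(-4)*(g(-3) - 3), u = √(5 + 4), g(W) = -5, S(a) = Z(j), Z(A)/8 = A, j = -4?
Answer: 79695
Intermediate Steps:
Z(A) = 8*A
S(a) = -32 (S(a) = 8*(-4) = -32)
u = 3 (u = √9 = 3)
s = 256 (s = -32*(-5 - 3) = -32*(-8) = 256)
o(c) = 3 - c
(o(s)*(-45))*7 = ((3 - 1*256)*(-45))*7 = ((3 - 256)*(-45))*7 = -253*(-45)*7 = 11385*7 = 79695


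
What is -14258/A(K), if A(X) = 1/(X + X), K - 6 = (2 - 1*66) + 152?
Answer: -2680504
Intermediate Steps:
K = 94 (K = 6 + ((2 - 1*66) + 152) = 6 + ((2 - 66) + 152) = 6 + (-64 + 152) = 6 + 88 = 94)
A(X) = 1/(2*X)
-14258/A(K) = -14258/((1/2)/94) = -14258/((1/2)*(1/94)) = -14258/1/188 = -14258*188 = -2680504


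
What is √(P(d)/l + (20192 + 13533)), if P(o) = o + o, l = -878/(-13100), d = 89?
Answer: 45*√3462393/439 ≈ 190.74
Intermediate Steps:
l = 439/6550 (l = -878*(-1/13100) = 439/6550 ≈ 0.067023)
P(o) = 2*o
√(P(d)/l + (20192 + 13533)) = √((2*89)/(439/6550) + (20192 + 13533)) = √(178*(6550/439) + 33725) = √(1165900/439 + 33725) = √(15971175/439) = 45*√3462393/439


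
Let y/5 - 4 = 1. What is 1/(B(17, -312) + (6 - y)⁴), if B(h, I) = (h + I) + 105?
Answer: 1/130131 ≈ 7.6846e-6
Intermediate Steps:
y = 25 (y = 20 + 5*1 = 20 + 5 = 25)
B(h, I) = 105 + I + h (B(h, I) = (I + h) + 105 = 105 + I + h)
1/(B(17, -312) + (6 - y)⁴) = 1/((105 - 312 + 17) + (6 - 1*25)⁴) = 1/(-190 + (6 - 25)⁴) = 1/(-190 + (-19)⁴) = 1/(-190 + 130321) = 1/130131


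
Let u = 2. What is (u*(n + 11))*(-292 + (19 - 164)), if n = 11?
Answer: -19228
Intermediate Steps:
(u*(n + 11))*(-292 + (19 - 164)) = (2*(11 + 11))*(-292 + (19 - 164)) = (2*22)*(-292 - 145) = 44*(-437) = -19228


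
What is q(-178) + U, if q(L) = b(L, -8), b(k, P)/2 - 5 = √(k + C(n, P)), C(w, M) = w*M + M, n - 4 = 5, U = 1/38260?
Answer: 382601/38260 + 2*I*√258 ≈ 10.0 + 32.125*I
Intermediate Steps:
U = 1/38260 ≈ 2.6137e-5
n = 9 (n = 4 + 5 = 9)
C(w, M) = M + M*w (C(w, M) = M*w + M = M + M*w)
b(k, P) = 10 + 2*√(k + 10*P) (b(k, P) = 10 + 2*√(k + P*(1 + 9)) = 10 + 2*√(k + P*10) = 10 + 2*√(k + 10*P))
q(L) = 10 + 2*√(-80 + L) (q(L) = 10 + 2*√(L + 10*(-8)) = 10 + 2*√(L - 80) = 10 + 2*√(-80 + L))
q(-178) + U = (10 + 2*√(-80 - 178)) + 1/38260 = (10 + 2*√(-258)) + 1/38260 = (10 + 2*(I*√258)) + 1/38260 = (10 + 2*I*√258) + 1/38260 = 382601/38260 + 2*I*√258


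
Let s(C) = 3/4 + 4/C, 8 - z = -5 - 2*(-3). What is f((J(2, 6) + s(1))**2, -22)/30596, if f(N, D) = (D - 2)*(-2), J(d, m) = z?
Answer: 12/7649 ≈ 0.0015688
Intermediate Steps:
z = 7 (z = 8 - (-5 - 2*(-3)) = 8 - (-5 + 6) = 8 - 1*1 = 8 - 1 = 7)
s(C) = 3/4 + 4/C (s(C) = 3*(1/4) + 4/C = 3/4 + 4/C)
J(d, m) = 7
f(N, D) = 4 - 2*D (f(N, D) = (-2 + D)*(-2) = 4 - 2*D)
f((J(2, 6) + s(1))**2, -22)/30596 = (4 - 2*(-22))/30596 = (4 + 44)*(1/30596) = 48*(1/30596) = 12/7649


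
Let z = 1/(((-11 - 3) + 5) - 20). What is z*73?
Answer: -73/29 ≈ -2.5172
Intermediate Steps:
z = -1/29 (z = 1/((-14 + 5) - 20) = 1/(-9 - 20) = 1/(-29) = -1/29 ≈ -0.034483)
z*73 = -1/29*73 = -73/29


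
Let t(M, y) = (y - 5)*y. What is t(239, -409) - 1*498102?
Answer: -328776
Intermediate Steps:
t(M, y) = y*(-5 + y) (t(M, y) = (-5 + y)*y = y*(-5 + y))
t(239, -409) - 1*498102 = -409*(-5 - 409) - 1*498102 = -409*(-414) - 498102 = 169326 - 498102 = -328776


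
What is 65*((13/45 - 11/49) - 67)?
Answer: -1918709/441 ≈ -4350.8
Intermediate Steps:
65*((13/45 - 11/49) - 67) = 65*(142/2205 - 67) = 65*(-147593/2205) = -1918709/441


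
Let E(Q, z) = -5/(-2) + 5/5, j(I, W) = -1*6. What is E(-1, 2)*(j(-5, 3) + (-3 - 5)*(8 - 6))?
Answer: -77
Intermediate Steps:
j(I, W) = -6
E(Q, z) = 7/2 (E(Q, z) = -5*(-½) + 5*(⅕) = 5/2 + 1 = 7/2)
E(-1, 2)*(j(-5, 3) + (-3 - 5)*(8 - 6)) = 7*(-6 + (-3 - 5)*(8 - 6))/2 = 7*(-6 - 8*2)/2 = 7*(-6 - 16)/2 = (7/2)*(-22) = -77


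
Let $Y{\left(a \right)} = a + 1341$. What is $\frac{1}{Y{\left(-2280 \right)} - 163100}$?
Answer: $- \frac{1}{164039} \approx -6.0961 \cdot 10^{-6}$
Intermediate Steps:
$Y{\left(a \right)} = 1341 + a$
$\frac{1}{Y{\left(-2280 \right)} - 163100} = \frac{1}{\left(1341 - 2280\right) - 163100} = \frac{1}{-939 - 163100} = \frac{1}{-164039} = - \frac{1}{164039}$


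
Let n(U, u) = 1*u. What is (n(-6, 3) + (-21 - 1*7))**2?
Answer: 625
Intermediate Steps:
n(U, u) = u
(n(-6, 3) + (-21 - 1*7))**2 = (3 + (-21 - 1*7))**2 = (3 + (-21 - 7))**2 = (3 - 28)**2 = (-25)**2 = 625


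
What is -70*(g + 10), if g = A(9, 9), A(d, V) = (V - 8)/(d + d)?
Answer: -6335/9 ≈ -703.89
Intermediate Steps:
A(d, V) = (-8 + V)/(2*d) (A(d, V) = (-8 + V)/((2*d)) = (-8 + V)*(1/(2*d)) = (-8 + V)/(2*d))
g = 1/18 (g = (½)*(-8 + 9)/9 = (½)*(⅑)*1 = 1/18 ≈ 0.055556)
-70*(g + 10) = -70*(1/18 + 10) = -70*181/18 = -6335/9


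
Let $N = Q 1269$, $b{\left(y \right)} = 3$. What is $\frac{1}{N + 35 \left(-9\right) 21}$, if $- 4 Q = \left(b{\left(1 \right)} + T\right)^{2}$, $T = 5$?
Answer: $- \frac{1}{26919} \approx -3.7148 \cdot 10^{-5}$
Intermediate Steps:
$Q = -16$ ($Q = - \frac{\left(3 + 5\right)^{2}}{4} = - \frac{8^{2}}{4} = \left(- \frac{1}{4}\right) 64 = -16$)
$N = -20304$ ($N = \left(-16\right) 1269 = -20304$)
$\frac{1}{N + 35 \left(-9\right) 21} = \frac{1}{-20304 + 35 \left(-9\right) 21} = \frac{1}{-20304 - 6615} = \frac{1}{-26919} = - \frac{1}{26919}$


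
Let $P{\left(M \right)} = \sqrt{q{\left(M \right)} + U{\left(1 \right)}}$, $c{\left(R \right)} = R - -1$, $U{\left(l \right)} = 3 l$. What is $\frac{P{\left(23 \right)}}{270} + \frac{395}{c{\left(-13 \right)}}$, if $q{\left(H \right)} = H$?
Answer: $- \frac{395}{12} + \frac{\sqrt{26}}{270} \approx -32.898$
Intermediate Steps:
$c{\left(R \right)} = 1 + R$ ($c{\left(R \right)} = R + 1 = 1 + R$)
$P{\left(M \right)} = \sqrt{3 + M}$ ($P{\left(M \right)} = \sqrt{M + 3 \cdot 1} = \sqrt{M + 3} = \sqrt{3 + M}$)
$\frac{P{\left(23 \right)}}{270} + \frac{395}{c{\left(-13 \right)}} = \frac{\sqrt{3 + 23}}{270} + \frac{395}{1 - 13} = \sqrt{26} \cdot \frac{1}{270} + \frac{395}{-12} = \frac{\sqrt{26}}{270} + 395 \left(- \frac{1}{12}\right) = \frac{\sqrt{26}}{270} - \frac{395}{12} = - \frac{395}{12} + \frac{\sqrt{26}}{270}$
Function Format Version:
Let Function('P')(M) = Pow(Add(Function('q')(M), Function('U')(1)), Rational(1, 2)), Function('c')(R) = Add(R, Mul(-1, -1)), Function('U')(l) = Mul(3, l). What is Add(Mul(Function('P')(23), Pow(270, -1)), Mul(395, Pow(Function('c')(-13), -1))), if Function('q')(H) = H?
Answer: Add(Rational(-395, 12), Mul(Rational(1, 270), Pow(26, Rational(1, 2)))) ≈ -32.898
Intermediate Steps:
Function('c')(R) = Add(1, R) (Function('c')(R) = Add(R, 1) = Add(1, R))
Function('P')(M) = Pow(Add(3, M), Rational(1, 2)) (Function('P')(M) = Pow(Add(M, Mul(3, 1)), Rational(1, 2)) = Pow(Add(M, 3), Rational(1, 2)) = Pow(Add(3, M), Rational(1, 2)))
Add(Mul(Function('P')(23), Pow(270, -1)), Mul(395, Pow(Function('c')(-13), -1))) = Add(Mul(Pow(Add(3, 23), Rational(1, 2)), Pow(270, -1)), Mul(395, Pow(Add(1, -13), -1))) = Add(Mul(Pow(26, Rational(1, 2)), Rational(1, 270)), Mul(395, Pow(-12, -1))) = Add(Mul(Rational(1, 270), Pow(26, Rational(1, 2))), Mul(395, Rational(-1, 12))) = Add(Mul(Rational(1, 270), Pow(26, Rational(1, 2))), Rational(-395, 12)) = Add(Rational(-395, 12), Mul(Rational(1, 270), Pow(26, Rational(1, 2))))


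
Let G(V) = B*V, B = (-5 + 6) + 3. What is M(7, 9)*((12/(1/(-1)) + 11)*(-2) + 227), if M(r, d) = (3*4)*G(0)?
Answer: 0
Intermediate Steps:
B = 4 (B = 1 + 3 = 4)
G(V) = 4*V
M(r, d) = 0 (M(r, d) = (3*4)*(4*0) = 12*0 = 0)
M(7, 9)*((12/(1/(-1)) + 11)*(-2) + 227) = 0*((12/(1/(-1)) + 11)*(-2) + 227) = 0*((12/(-1) + 11)*(-2) + 227) = 0*((12*(-1) + 11)*(-2) + 227) = 0*((-12 + 11)*(-2) + 227) = 0*(-1*(-2) + 227) = 0*(2 + 227) = 0*229 = 0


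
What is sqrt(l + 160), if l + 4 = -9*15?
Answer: sqrt(21) ≈ 4.5826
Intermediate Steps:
l = -139 (l = -4 - 9*15 = -4 - 135 = -139)
sqrt(l + 160) = sqrt(-139 + 160) = sqrt(21)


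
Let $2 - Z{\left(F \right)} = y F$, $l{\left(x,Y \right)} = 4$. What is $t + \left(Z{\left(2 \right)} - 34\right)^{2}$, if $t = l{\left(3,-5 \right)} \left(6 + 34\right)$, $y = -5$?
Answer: $644$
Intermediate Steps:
$Z{\left(F \right)} = 2 + 5 F$ ($Z{\left(F \right)} = 2 - - 5 F = 2 + 5 F$)
$t = 160$ ($t = 4 \left(6 + 34\right) = 4 \cdot 40 = 160$)
$t + \left(Z{\left(2 \right)} - 34\right)^{2} = 160 + \left(\left(2 + 5 \cdot 2\right) - 34\right)^{2} = 160 + \left(\left(2 + 10\right) - 34\right)^{2} = 160 + \left(12 - 34\right)^{2} = 160 + \left(-22\right)^{2} = 160 + 484 = 644$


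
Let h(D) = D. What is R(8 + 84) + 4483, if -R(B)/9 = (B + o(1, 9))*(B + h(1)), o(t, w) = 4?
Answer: -75869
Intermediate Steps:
R(B) = -9*(1 + B)*(4 + B) (R(B) = -9*(B + 4)*(B + 1) = -9*(4 + B)*(1 + B) = -9*(1 + B)*(4 + B))
R(8 + 84) + 4483 = (-36 - 45*(8 + 84) - 9*(8 + 84)²) + 4483 = (-36 - 45*92 - 9*92²) + 4483 = (-36 - 4140 - 9*8464) + 4483 = (-36 - 4140 - 76176) + 4483 = -80352 + 4483 = -75869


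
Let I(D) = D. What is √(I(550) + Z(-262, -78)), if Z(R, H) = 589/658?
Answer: √238517762/658 ≈ 23.471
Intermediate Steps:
Z(R, H) = 589/658 (Z(R, H) = 589*(1/658) = 589/658)
√(I(550) + Z(-262, -78)) = √(550 + 589/658) = √(362489/658) = √238517762/658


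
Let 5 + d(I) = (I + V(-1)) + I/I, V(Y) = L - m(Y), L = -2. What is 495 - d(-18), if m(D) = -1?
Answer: 518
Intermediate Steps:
V(Y) = -1 (V(Y) = -2 - 1*(-1) = -2 + 1 = -1)
d(I) = -5 + I (d(I) = -5 + ((I - 1) + I/I) = -5 + ((-1 + I) + 1) = -5 + I)
495 - d(-18) = 495 - (-5 - 18) = 495 - 1*(-23) = 495 + 23 = 518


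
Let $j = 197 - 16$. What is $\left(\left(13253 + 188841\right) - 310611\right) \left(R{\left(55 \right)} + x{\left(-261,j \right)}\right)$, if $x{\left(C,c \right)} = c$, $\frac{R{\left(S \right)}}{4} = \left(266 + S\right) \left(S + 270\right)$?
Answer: $-45303785677$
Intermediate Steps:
$R{\left(S \right)} = 4 \left(266 + S\right) \left(270 + S\right)$ ($R{\left(S \right)} = 4 \left(266 + S\right) \left(S + 270\right) = 4 \left(266 + S\right) \left(270 + S\right)$)
$j = 181$ ($j = 197 - 16 = 181$)
$\left(\left(13253 + 188841\right) - 310611\right) \left(R{\left(55 \right)} + x{\left(-261,j \right)}\right) = \left(\left(13253 + 188841\right) - 310611\right) \left(\left(287280 + 4 \cdot 55^{2} + 2144 \cdot 55\right) + 181\right) = \left(202094 - 310611\right) \left(\left(287280 + 4 \cdot 3025 + 117920\right) + 181\right) = - 108517 \left(\left(287280 + 12100 + 117920\right) + 181\right) = - 108517 \left(417300 + 181\right) = \left(-108517\right) 417481 = -45303785677$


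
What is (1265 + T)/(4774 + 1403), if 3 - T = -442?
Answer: 570/2059 ≈ 0.27683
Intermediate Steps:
T = 445 (T = 3 - 1*(-442) = 3 + 442 = 445)
(1265 + T)/(4774 + 1403) = (1265 + 445)/(4774 + 1403) = 1710/6177 = 1710*(1/6177) = 570/2059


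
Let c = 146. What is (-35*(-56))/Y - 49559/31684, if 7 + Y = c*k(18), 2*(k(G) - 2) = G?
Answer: -17144201/50662716 ≈ -0.33840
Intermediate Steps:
k(G) = 2 + G/2
Y = 1599 (Y = -7 + 146*(2 + (½)*18) = -7 + 146*(2 + 9) = -7 + 146*11 = -7 + 1606 = 1599)
(-35*(-56))/Y - 49559/31684 = -35*(-56)/1599 - 49559/31684 = 1960*(1/1599) - 49559*1/31684 = 1960/1599 - 49559/31684 = -17144201/50662716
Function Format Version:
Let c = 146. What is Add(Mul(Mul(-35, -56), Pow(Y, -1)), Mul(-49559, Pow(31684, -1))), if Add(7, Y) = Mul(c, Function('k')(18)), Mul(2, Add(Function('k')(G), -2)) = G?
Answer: Rational(-17144201, 50662716) ≈ -0.33840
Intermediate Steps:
Function('k')(G) = Add(2, Mul(Rational(1, 2), G))
Y = 1599 (Y = Add(-7, Mul(146, Add(2, Mul(Rational(1, 2), 18)))) = Add(-7, Mul(146, Add(2, 9))) = Add(-7, Mul(146, 11)) = Add(-7, 1606) = 1599)
Add(Mul(Mul(-35, -56), Pow(Y, -1)), Mul(-49559, Pow(31684, -1))) = Add(Mul(Mul(-35, -56), Pow(1599, -1)), Mul(-49559, Pow(31684, -1))) = Add(Mul(1960, Rational(1, 1599)), Mul(-49559, Rational(1, 31684))) = Add(Rational(1960, 1599), Rational(-49559, 31684)) = Rational(-17144201, 50662716)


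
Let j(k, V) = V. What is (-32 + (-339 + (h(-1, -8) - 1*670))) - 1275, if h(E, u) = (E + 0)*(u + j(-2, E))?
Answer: -2307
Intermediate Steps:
h(E, u) = E*(E + u) (h(E, u) = (E + 0)*(u + E) = E*(E + u))
(-32 + (-339 + (h(-1, -8) - 1*670))) - 1275 = (-32 + (-339 + (-(-1 - 8) - 1*670))) - 1275 = (-32 + (-339 + (-1*(-9) - 670))) - 1275 = (-32 + (-339 + (9 - 670))) - 1275 = (-32 + (-339 - 661)) - 1275 = (-32 - 1000) - 1275 = -1032 - 1275 = -2307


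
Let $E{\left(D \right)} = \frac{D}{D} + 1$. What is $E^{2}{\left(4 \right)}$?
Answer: $4$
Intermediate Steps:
$E{\left(D \right)} = 2$ ($E{\left(D \right)} = 1 + 1 = 2$)
$E^{2}{\left(4 \right)} = 2^{2} = 4$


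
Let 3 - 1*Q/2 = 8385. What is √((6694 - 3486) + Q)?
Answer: 2*I*√3389 ≈ 116.43*I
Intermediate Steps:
Q = -16764 (Q = 6 - 2*8385 = 6 - 16770 = -16764)
√((6694 - 3486) + Q) = √((6694 - 3486) - 16764) = √(3208 - 16764) = √(-13556) = 2*I*√3389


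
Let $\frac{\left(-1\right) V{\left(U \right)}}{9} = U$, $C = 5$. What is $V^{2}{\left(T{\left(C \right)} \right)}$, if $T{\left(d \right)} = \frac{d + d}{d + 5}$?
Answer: $81$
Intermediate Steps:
$T{\left(d \right)} = \frac{2 d}{5 + d}$
$V{\left(U \right)} = - 9 U$
$V^{2}{\left(T{\left(C \right)} \right)} = \left(- 9 \cdot 2 \cdot 5 \frac{1}{5 + 5}\right)^{2} = \left(- 9 \cdot 2 \cdot 5 \cdot \frac{1}{10}\right)^{2} = \left(\left(-9\right) 1\right)^{2} = \left(-9\right)^{2} = 81$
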